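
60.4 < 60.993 True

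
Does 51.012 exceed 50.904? Yes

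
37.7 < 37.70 False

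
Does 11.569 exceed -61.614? Yes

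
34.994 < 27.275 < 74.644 False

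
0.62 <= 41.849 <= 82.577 True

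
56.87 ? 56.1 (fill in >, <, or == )>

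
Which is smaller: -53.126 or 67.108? -53.126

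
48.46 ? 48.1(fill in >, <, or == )>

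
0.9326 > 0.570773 True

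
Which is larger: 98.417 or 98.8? 98.8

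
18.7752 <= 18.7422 False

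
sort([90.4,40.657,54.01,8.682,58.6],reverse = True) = [90.4,58.6,54.01,40.657,8.682]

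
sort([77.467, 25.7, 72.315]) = [25.7, 72.315, 77.467]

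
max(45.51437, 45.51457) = 45.51457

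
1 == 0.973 False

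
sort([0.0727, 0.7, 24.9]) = [0.0727, 0.7, 24.9]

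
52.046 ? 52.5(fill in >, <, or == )<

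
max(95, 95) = 95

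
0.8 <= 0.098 False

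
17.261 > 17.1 True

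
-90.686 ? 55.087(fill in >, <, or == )<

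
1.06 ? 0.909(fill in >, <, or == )>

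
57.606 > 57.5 True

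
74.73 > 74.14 True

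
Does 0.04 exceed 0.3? No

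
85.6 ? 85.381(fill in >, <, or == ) >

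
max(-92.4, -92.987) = -92.4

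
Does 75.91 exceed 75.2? Yes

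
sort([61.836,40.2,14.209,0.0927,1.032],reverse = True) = [61.836,40.2,14.209,1.032,0.0927]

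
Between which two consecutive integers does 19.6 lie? 19 and 20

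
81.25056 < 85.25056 True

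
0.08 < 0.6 True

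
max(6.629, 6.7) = 6.7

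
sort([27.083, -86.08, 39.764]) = [-86.08, 27.083, 39.764]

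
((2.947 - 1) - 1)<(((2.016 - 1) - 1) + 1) True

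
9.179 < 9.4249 True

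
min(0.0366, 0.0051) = 0.0051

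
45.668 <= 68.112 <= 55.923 False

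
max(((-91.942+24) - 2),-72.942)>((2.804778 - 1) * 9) False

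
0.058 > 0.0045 True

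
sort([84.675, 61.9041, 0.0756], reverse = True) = [84.675, 61.9041, 0.0756]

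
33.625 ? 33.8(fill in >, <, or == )<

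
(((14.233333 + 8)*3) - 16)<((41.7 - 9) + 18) True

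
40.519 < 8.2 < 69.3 False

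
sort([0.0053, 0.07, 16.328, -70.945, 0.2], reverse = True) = [16.328, 0.2, 0.07, 0.0053, -70.945]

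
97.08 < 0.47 False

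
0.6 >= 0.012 True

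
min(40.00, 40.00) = 40.00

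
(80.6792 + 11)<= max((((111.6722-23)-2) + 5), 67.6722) False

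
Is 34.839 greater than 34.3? Yes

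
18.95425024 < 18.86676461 False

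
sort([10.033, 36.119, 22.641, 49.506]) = [10.033, 22.641, 36.119, 49.506]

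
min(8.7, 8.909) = 8.7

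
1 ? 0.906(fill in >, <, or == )>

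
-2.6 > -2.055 False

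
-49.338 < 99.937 True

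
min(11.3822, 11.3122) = 11.3122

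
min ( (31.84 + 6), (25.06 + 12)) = 37.06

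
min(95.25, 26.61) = 26.61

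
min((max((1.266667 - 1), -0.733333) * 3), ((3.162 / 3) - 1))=0.054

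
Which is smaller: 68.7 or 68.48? 68.48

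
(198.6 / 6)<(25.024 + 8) False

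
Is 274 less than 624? Yes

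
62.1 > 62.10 False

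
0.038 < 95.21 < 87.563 False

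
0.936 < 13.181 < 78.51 True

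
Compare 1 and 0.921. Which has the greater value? 1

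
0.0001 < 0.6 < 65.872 True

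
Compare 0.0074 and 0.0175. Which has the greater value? 0.0175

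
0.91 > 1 False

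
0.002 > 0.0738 False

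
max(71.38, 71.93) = 71.93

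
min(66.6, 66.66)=66.6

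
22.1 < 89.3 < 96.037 True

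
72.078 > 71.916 True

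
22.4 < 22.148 False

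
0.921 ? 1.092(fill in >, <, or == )<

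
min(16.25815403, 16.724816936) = 16.25815403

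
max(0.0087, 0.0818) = 0.0818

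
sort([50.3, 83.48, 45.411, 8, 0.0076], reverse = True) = [83.48, 50.3, 45.411, 8, 0.0076]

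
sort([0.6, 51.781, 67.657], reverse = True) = [67.657, 51.781, 0.6]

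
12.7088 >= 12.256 True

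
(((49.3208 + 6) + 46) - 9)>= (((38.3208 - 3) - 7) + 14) True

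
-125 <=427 True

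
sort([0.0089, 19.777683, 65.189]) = [0.0089, 19.777683, 65.189]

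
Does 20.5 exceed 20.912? No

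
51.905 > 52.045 False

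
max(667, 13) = 667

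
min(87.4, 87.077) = 87.077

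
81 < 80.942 False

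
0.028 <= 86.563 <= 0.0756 False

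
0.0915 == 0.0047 False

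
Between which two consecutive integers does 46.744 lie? 46 and 47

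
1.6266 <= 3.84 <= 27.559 True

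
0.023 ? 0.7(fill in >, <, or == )<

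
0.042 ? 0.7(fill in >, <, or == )<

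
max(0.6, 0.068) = 0.6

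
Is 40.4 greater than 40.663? No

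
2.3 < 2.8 True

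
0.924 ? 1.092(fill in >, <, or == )<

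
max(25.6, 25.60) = 25.60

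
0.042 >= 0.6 False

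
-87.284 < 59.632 True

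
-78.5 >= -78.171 False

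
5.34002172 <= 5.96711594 True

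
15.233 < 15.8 True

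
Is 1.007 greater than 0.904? Yes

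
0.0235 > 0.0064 True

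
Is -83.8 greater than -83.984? Yes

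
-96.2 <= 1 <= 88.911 True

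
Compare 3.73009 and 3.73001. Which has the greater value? 3.73009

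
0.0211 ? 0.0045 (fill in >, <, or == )>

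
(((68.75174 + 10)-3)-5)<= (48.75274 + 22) True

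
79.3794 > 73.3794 True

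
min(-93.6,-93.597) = -93.6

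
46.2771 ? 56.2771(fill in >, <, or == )<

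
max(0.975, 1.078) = 1.078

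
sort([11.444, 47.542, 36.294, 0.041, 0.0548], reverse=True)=[47.542, 36.294, 11.444, 0.0548, 0.041]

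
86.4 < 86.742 True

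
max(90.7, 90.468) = 90.7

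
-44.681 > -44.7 True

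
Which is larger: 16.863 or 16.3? 16.863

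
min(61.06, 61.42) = 61.06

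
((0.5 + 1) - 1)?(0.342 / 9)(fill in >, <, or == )>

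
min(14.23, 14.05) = 14.05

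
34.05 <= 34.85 True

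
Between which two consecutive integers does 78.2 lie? 78 and 79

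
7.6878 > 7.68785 False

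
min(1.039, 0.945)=0.945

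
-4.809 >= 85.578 False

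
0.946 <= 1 True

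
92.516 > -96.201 True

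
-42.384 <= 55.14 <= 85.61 True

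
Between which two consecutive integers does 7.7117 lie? 7 and 8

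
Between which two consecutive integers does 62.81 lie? 62 and 63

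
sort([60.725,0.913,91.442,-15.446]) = [-15.446,0.913,60.725,91.442]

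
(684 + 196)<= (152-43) False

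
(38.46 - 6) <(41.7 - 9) True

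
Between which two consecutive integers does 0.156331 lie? 0 and 1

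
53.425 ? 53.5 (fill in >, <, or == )<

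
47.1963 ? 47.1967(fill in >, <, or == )<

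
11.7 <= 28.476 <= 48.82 True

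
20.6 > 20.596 True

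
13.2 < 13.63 True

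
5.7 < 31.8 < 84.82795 True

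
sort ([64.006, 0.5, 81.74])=[0.5, 64.006, 81.74]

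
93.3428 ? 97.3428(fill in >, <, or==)<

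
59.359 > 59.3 True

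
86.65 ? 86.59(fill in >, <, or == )>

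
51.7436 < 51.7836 True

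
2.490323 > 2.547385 False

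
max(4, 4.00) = 4.00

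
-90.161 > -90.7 True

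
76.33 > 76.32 True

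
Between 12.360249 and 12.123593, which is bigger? 12.360249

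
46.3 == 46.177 False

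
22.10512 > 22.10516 False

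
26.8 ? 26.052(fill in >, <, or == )>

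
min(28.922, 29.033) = 28.922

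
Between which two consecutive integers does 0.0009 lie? 0 and 1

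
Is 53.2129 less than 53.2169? Yes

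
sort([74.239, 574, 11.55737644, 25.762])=[11.55737644, 25.762, 74.239, 574]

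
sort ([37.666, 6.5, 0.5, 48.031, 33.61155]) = [0.5, 6.5, 33.61155, 37.666, 48.031]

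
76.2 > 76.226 False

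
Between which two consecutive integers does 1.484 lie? 1 and 2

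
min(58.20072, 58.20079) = 58.20072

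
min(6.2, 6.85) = 6.2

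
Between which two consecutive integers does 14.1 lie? 14 and 15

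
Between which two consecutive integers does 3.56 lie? 3 and 4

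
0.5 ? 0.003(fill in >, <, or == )>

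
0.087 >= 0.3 False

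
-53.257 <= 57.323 True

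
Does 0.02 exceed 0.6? No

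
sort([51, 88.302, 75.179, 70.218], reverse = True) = [88.302, 75.179, 70.218, 51]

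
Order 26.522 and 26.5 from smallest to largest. 26.5, 26.522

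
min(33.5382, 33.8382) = 33.5382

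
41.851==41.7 False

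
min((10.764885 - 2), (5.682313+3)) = 8.682313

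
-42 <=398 True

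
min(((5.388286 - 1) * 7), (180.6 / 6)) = 30.1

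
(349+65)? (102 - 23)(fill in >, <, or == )>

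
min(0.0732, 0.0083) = 0.0083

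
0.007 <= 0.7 True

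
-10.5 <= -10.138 True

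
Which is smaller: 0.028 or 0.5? 0.028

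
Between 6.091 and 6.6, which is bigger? 6.6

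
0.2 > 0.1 True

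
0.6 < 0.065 False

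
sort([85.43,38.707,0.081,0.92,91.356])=[0.081,0.92,38.707,85.43,91.356]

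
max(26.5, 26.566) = 26.566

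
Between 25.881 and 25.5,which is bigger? 25.881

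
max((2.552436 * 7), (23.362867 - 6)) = 17.867052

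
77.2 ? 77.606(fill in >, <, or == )<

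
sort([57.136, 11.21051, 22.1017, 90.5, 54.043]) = [11.21051, 22.1017, 54.043, 57.136, 90.5]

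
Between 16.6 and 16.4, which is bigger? 16.6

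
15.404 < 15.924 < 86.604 True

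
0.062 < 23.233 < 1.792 False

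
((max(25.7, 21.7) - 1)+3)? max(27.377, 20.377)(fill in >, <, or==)>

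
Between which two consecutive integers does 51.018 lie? 51 and 52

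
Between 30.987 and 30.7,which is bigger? 30.987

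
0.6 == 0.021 False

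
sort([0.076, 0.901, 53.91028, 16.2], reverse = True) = [53.91028, 16.2, 0.901, 0.076]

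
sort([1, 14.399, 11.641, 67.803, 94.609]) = [1, 11.641, 14.399, 67.803, 94.609]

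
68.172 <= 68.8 True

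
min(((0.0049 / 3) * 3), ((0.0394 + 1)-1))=0.0049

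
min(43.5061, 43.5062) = 43.5061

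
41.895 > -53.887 True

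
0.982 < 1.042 True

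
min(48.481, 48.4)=48.4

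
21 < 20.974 False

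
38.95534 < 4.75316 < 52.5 False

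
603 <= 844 True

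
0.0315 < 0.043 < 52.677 True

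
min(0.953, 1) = 0.953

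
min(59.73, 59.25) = 59.25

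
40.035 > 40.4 False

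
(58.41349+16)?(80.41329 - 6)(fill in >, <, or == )>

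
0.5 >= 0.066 True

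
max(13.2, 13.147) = 13.2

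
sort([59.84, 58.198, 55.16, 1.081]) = [1.081, 55.16, 58.198, 59.84]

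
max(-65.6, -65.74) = -65.6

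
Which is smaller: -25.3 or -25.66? -25.66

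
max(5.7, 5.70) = 5.70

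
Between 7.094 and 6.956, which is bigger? 7.094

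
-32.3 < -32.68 False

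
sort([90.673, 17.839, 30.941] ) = [17.839, 30.941, 90.673]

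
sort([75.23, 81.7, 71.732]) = [71.732, 75.23, 81.7]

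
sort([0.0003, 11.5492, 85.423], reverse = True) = [85.423, 11.5492, 0.0003]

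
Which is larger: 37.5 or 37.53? 37.53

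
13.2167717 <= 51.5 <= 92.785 True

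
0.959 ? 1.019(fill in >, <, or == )<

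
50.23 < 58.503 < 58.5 False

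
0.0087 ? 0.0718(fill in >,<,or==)<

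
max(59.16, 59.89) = 59.89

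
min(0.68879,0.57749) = 0.57749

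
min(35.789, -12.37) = -12.37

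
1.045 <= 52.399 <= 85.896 True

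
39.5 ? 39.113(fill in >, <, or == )>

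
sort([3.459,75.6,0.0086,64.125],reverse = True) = [75.6,64.125,3.459,0.0086]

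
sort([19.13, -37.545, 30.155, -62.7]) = [-62.7, -37.545, 19.13, 30.155]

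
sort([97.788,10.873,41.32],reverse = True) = [97.788,41.32,10.873]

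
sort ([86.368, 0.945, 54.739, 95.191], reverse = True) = [95.191, 86.368, 54.739, 0.945]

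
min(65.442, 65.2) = 65.2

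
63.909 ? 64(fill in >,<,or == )<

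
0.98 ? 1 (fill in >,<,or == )<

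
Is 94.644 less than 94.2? No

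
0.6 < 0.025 False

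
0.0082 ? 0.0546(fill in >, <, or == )<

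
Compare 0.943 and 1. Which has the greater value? 1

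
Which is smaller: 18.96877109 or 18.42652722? 18.42652722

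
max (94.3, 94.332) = 94.332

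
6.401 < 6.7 True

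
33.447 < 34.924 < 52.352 True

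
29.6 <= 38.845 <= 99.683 True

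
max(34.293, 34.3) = 34.3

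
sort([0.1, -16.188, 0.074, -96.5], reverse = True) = [0.1, 0.074, -16.188, -96.5]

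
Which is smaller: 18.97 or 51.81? 18.97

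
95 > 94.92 True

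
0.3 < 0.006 False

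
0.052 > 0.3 False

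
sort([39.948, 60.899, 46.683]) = [39.948, 46.683, 60.899]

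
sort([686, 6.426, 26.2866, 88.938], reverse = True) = [686, 88.938, 26.2866, 6.426]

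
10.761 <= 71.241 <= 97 True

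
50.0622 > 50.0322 True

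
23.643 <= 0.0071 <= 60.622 False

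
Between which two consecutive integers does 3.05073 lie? 3 and 4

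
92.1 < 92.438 True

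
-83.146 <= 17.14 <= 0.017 False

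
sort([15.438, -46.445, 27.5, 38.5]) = [-46.445, 15.438, 27.5, 38.5]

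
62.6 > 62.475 True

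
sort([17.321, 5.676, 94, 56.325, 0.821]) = [0.821, 5.676, 17.321, 56.325, 94]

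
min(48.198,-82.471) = -82.471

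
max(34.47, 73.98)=73.98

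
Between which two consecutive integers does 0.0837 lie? 0 and 1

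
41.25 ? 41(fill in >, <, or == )>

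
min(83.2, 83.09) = 83.09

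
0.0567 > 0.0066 True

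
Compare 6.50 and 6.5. They are equal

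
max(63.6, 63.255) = 63.6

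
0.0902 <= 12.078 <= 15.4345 True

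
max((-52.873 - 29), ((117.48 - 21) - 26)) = 70.48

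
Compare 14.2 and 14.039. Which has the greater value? 14.2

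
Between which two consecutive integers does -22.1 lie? -23 and -22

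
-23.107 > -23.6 True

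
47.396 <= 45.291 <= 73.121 False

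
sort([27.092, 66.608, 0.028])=[0.028, 27.092, 66.608]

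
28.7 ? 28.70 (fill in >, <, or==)==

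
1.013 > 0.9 True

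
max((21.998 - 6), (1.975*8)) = 15.998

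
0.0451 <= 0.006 False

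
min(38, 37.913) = 37.913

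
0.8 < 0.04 False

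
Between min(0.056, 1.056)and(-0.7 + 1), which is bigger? (-0.7 + 1)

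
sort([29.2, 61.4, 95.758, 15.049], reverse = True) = [95.758, 61.4, 29.2, 15.049]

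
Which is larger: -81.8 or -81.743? -81.743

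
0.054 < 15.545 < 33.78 True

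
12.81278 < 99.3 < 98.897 False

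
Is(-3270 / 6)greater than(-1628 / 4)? No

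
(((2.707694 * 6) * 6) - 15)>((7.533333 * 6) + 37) True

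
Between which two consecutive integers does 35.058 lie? 35 and 36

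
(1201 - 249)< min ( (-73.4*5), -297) False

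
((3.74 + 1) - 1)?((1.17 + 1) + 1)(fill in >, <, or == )>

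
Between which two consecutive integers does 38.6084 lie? 38 and 39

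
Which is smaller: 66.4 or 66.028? 66.028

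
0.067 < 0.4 True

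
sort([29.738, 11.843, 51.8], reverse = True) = [51.8, 29.738, 11.843]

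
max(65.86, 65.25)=65.86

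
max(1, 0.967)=1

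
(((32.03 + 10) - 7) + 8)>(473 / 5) False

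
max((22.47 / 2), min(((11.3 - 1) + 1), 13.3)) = 11.3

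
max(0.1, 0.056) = 0.1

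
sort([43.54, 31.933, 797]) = [31.933, 43.54, 797]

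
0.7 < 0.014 False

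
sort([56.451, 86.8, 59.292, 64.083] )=[56.451, 59.292, 64.083, 86.8]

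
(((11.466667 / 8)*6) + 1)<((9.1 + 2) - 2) False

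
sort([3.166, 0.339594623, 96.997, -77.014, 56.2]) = [-77.014, 0.339594623, 3.166, 56.2, 96.997]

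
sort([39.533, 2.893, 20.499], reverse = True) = [39.533, 20.499, 2.893]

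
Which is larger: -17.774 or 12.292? 12.292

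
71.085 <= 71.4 True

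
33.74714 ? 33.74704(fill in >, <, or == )>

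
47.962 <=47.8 False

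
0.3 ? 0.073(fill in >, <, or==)>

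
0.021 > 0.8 False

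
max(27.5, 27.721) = 27.721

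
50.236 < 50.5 True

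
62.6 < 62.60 False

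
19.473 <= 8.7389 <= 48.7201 False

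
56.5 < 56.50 False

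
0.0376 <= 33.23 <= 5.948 False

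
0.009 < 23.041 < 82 True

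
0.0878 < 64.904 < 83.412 True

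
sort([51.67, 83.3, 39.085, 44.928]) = [39.085, 44.928, 51.67, 83.3]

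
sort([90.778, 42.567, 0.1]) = [0.1, 42.567, 90.778]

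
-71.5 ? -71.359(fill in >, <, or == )<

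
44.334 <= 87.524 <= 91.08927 True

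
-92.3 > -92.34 True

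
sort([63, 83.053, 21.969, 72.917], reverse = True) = [83.053, 72.917, 63, 21.969]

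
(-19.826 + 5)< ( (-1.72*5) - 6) True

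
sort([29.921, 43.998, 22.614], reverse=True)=[43.998, 29.921, 22.614]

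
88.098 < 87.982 False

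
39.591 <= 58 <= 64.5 True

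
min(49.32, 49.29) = 49.29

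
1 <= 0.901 False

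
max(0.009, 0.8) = 0.8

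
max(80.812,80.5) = 80.812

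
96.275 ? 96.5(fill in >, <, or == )<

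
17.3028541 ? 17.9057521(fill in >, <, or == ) <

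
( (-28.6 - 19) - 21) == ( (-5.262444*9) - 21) False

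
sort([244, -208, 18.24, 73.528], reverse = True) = [244, 73.528, 18.24, -208]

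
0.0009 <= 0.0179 True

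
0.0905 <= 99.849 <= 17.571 False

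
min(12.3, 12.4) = 12.3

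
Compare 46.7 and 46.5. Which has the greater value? 46.7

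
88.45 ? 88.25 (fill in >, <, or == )>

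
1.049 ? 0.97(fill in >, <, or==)>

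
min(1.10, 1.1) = 1.10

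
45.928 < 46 True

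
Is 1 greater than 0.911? Yes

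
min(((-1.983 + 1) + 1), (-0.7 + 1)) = 0.017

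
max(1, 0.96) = 1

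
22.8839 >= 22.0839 True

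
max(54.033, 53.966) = 54.033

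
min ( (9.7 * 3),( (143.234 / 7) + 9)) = 29.1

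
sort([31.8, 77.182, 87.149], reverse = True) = [87.149, 77.182, 31.8]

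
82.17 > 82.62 False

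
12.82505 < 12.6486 False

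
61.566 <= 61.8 True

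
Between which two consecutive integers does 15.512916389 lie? 15 and 16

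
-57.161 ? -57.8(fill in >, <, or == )>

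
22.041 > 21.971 True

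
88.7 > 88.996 False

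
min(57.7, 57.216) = 57.216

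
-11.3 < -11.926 False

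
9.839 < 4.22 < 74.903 False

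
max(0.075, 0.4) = 0.4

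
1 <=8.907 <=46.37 True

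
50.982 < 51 True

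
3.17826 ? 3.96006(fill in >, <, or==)<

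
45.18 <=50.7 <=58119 True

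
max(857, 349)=857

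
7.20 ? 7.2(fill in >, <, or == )==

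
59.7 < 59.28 False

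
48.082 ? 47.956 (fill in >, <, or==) >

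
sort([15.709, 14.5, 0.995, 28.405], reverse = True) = [28.405, 15.709, 14.5, 0.995]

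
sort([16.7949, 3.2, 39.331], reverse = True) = [39.331, 16.7949, 3.2]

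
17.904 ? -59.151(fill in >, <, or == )>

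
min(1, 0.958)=0.958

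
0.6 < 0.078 False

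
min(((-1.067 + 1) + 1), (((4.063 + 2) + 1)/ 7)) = 0.933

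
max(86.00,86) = 86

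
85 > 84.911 True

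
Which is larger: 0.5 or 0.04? 0.5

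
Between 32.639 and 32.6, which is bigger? 32.639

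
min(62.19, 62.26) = 62.19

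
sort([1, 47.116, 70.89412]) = [1, 47.116, 70.89412]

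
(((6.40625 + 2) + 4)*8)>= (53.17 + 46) True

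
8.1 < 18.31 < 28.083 True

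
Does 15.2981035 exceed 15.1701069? Yes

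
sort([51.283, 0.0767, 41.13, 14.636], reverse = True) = [51.283, 41.13, 14.636, 0.0767]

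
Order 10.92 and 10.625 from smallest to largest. 10.625, 10.92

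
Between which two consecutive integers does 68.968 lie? 68 and 69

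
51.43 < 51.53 True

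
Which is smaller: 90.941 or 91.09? 90.941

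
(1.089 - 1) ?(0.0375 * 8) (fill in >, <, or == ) <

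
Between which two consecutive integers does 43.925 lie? 43 and 44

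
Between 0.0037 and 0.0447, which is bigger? 0.0447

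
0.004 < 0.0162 True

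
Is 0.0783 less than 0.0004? No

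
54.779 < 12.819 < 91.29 False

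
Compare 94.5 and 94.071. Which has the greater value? 94.5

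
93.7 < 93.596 False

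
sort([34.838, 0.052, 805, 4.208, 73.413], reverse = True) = [805, 73.413, 34.838, 4.208, 0.052]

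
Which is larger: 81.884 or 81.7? 81.884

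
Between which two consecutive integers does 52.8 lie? 52 and 53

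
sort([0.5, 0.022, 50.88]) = [0.022, 0.5, 50.88]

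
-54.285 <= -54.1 True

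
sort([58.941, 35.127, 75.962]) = [35.127, 58.941, 75.962]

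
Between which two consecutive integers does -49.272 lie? -50 and -49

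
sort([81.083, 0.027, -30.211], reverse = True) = [81.083, 0.027, -30.211]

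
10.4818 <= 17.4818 True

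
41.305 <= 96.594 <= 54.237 False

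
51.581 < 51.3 False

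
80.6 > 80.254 True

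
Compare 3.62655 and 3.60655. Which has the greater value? 3.62655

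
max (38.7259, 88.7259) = 88.7259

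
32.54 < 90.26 True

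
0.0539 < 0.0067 False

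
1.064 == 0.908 False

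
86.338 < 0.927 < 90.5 False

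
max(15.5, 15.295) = 15.5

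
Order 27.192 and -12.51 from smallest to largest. -12.51, 27.192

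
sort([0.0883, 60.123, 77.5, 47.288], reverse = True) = [77.5, 60.123, 47.288, 0.0883]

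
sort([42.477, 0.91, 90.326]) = [0.91, 42.477, 90.326]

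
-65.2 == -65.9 False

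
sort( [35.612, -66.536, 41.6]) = [-66.536, 35.612, 41.6]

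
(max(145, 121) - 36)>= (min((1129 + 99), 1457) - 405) False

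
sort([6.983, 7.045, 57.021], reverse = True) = [57.021, 7.045, 6.983]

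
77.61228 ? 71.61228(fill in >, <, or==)>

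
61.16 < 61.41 True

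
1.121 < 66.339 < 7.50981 False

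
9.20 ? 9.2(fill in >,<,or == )==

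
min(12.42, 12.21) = 12.21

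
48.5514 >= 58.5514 False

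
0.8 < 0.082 False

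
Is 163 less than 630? Yes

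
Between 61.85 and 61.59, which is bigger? 61.85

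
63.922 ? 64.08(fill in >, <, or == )<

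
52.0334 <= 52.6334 True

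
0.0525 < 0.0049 False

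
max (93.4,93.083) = 93.4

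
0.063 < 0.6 True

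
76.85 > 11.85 True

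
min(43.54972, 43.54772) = 43.54772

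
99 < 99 False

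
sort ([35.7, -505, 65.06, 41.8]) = [-505, 35.7, 41.8, 65.06]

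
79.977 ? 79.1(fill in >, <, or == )>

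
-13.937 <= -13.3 True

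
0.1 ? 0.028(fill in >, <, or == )>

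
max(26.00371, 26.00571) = 26.00571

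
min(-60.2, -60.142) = -60.2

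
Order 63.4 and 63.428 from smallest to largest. 63.4, 63.428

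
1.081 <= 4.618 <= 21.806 True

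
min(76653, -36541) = -36541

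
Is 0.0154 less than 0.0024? No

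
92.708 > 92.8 False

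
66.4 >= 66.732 False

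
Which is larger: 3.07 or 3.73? 3.73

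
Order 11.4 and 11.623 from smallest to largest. 11.4, 11.623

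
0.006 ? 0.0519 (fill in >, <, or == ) <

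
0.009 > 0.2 False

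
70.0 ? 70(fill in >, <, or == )==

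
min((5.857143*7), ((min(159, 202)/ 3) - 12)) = 41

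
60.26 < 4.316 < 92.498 False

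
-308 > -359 True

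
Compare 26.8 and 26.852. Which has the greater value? 26.852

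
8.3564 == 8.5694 False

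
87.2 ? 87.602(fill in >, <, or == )<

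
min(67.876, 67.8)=67.8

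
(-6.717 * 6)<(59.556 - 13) True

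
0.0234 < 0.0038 False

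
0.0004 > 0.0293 False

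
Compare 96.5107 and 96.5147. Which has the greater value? 96.5147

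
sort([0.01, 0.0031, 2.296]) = [0.0031, 0.01, 2.296]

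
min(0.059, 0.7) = 0.059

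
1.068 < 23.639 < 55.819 True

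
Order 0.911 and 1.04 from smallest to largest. 0.911, 1.04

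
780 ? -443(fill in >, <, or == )>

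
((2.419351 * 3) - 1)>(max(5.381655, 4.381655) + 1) False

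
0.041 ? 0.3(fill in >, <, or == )<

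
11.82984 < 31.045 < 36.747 True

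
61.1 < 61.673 True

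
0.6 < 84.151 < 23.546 False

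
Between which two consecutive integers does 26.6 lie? 26 and 27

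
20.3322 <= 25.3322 True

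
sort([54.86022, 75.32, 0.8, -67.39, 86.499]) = [-67.39, 0.8, 54.86022, 75.32, 86.499]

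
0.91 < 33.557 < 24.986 False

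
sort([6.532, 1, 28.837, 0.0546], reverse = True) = [28.837, 6.532, 1, 0.0546]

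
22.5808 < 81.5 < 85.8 True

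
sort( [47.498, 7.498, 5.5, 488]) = [5.5, 7.498, 47.498, 488]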